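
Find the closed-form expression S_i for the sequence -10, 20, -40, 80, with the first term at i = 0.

Check ratios: 20 / -10 = -2.0
Common ratio r = -2.
First term a = -10.
Formula: S_i = -10 * (-2)^i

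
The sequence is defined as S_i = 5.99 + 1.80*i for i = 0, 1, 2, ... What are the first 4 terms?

This is an arithmetic sequence.
i=0: S_0 = 5.99 + 1.8*0 = 5.99
i=1: S_1 = 5.99 + 1.8*1 = 7.79
i=2: S_2 = 5.99 + 1.8*2 = 9.59
i=3: S_3 = 5.99 + 1.8*3 = 11.39
The first 4 terms are: [5.99, 7.79, 9.59, 11.39]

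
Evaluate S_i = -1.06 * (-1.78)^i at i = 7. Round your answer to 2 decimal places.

S_7 = -1.06 * (-1.78)^7 ≈ -1.06 * -56.6161 ≈ 60.01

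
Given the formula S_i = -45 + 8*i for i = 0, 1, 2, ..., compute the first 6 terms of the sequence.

This is an arithmetic sequence.
i=0: S_0 = -45 + 8*0 = -45
i=1: S_1 = -45 + 8*1 = -37
i=2: S_2 = -45 + 8*2 = -29
i=3: S_3 = -45 + 8*3 = -21
i=4: S_4 = -45 + 8*4 = -13
i=5: S_5 = -45 + 8*5 = -5
The first 6 terms are: [-45, -37, -29, -21, -13, -5]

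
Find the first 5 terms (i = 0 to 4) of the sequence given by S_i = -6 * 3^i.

This is a geometric sequence.
i=0: S_0 = -6 * 3^0 = -6
i=1: S_1 = -6 * 3^1 = -18
i=2: S_2 = -6 * 3^2 = -54
i=3: S_3 = -6 * 3^3 = -162
i=4: S_4 = -6 * 3^4 = -486
The first 5 terms are: [-6, -18, -54, -162, -486]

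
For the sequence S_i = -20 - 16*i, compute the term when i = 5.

S_5 = -20 + -16*5 = -20 + -80 = -100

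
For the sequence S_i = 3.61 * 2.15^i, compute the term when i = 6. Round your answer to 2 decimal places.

S_6 = 3.61 * 2.15^6 ≈ 3.61 * 98.7713 ≈ 356.56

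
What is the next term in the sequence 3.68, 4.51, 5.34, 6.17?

Differences: 4.51 - 3.68 = 0.83
This is an arithmetic sequence with common difference d = 0.83.
Next term = 6.17 + 0.83 = 7.0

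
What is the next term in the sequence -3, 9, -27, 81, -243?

Ratios: 9 / -3 = -3.0
This is a geometric sequence with common ratio r = -3.
Next term = -243 * -3 = 729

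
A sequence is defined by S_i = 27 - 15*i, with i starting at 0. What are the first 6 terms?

This is an arithmetic sequence.
i=0: S_0 = 27 + -15*0 = 27
i=1: S_1 = 27 + -15*1 = 12
i=2: S_2 = 27 + -15*2 = -3
i=3: S_3 = 27 + -15*3 = -18
i=4: S_4 = 27 + -15*4 = -33
i=5: S_5 = 27 + -15*5 = -48
The first 6 terms are: [27, 12, -3, -18, -33, -48]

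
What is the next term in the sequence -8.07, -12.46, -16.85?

Differences: -12.46 - -8.07 = -4.39
This is an arithmetic sequence with common difference d = -4.39.
Next term = -16.85 + -4.39 = -21.24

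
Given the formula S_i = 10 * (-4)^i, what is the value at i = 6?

S_6 = 10 * (-4)^6 = 10 * 4096 = 40960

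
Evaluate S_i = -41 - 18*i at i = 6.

S_6 = -41 + -18*6 = -41 + -108 = -149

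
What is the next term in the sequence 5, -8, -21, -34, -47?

Differences: -8 - 5 = -13
This is an arithmetic sequence with common difference d = -13.
Next term = -47 + -13 = -60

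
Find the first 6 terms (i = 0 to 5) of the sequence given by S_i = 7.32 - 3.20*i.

This is an arithmetic sequence.
i=0: S_0 = 7.32 + -3.2*0 = 7.32
i=1: S_1 = 7.32 + -3.2*1 = 4.12
i=2: S_2 = 7.32 + -3.2*2 = 0.92
i=3: S_3 = 7.32 + -3.2*3 = -2.28
i=4: S_4 = 7.32 + -3.2*4 = -5.48
i=5: S_5 = 7.32 + -3.2*5 = -8.68
The first 6 terms are: [7.32, 4.12, 0.92, -2.28, -5.48, -8.68]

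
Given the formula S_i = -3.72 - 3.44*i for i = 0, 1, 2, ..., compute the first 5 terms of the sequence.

This is an arithmetic sequence.
i=0: S_0 = -3.72 + -3.44*0 = -3.72
i=1: S_1 = -3.72 + -3.44*1 = -7.16
i=2: S_2 = -3.72 + -3.44*2 = -10.6
i=3: S_3 = -3.72 + -3.44*3 = -14.04
i=4: S_4 = -3.72 + -3.44*4 = -17.48
The first 5 terms are: [-3.72, -7.16, -10.6, -14.04, -17.48]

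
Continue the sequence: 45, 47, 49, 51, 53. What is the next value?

Differences: 47 - 45 = 2
This is an arithmetic sequence with common difference d = 2.
Next term = 53 + 2 = 55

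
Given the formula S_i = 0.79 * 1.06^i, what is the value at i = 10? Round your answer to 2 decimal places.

S_10 = 0.79 * 1.06^10 ≈ 0.79 * 1.7908 ≈ 1.41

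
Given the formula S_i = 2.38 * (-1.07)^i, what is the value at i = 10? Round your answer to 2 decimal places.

S_10 = 2.38 * (-1.07)^10 ≈ 2.38 * 1.9672 ≈ 4.68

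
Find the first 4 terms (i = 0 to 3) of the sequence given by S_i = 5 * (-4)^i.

This is a geometric sequence.
i=0: S_0 = 5 * (-4)^0 = 5
i=1: S_1 = 5 * (-4)^1 = -20
i=2: S_2 = 5 * (-4)^2 = 80
i=3: S_3 = 5 * (-4)^3 = -320
The first 4 terms are: [5, -20, 80, -320]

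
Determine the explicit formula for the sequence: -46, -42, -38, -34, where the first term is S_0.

Check differences: -42 - -46 = 4
-38 - -42 = 4
Common difference d = 4.
First term a = -46.
Formula: S_i = -46 + 4*i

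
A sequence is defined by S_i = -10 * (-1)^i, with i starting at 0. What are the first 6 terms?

This is a geometric sequence.
i=0: S_0 = -10 * (-1)^0 = -10
i=1: S_1 = -10 * (-1)^1 = 10
i=2: S_2 = -10 * (-1)^2 = -10
i=3: S_3 = -10 * (-1)^3 = 10
i=4: S_4 = -10 * (-1)^4 = -10
i=5: S_5 = -10 * (-1)^5 = 10
The first 6 terms are: [-10, 10, -10, 10, -10, 10]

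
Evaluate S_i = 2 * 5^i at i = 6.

S_6 = 2 * 5^6 = 2 * 15625 = 31250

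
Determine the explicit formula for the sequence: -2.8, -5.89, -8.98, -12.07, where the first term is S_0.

Check differences: -5.89 - -2.8 = -3.09
-8.98 - -5.89 = -3.09
Common difference d = -3.09.
First term a = -2.8.
Formula: S_i = -2.80 - 3.09*i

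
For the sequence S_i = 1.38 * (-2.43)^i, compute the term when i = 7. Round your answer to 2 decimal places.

S_7 = 1.38 * (-2.43)^7 ≈ 1.38 * -500.3155 ≈ -690.44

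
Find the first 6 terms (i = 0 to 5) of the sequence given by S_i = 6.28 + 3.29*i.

This is an arithmetic sequence.
i=0: S_0 = 6.28 + 3.29*0 = 6.28
i=1: S_1 = 6.28 + 3.29*1 = 9.57
i=2: S_2 = 6.28 + 3.29*2 = 12.86
i=3: S_3 = 6.28 + 3.29*3 = 16.15
i=4: S_4 = 6.28 + 3.29*4 = 19.44
i=5: S_5 = 6.28 + 3.29*5 = 22.73
The first 6 terms are: [6.28, 9.57, 12.86, 16.15, 19.44, 22.73]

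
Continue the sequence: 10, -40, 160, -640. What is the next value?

Ratios: -40 / 10 = -4.0
This is a geometric sequence with common ratio r = -4.
Next term = -640 * -4 = 2560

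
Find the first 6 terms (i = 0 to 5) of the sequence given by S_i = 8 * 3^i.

This is a geometric sequence.
i=0: S_0 = 8 * 3^0 = 8
i=1: S_1 = 8 * 3^1 = 24
i=2: S_2 = 8 * 3^2 = 72
i=3: S_3 = 8 * 3^3 = 216
i=4: S_4 = 8 * 3^4 = 648
i=5: S_5 = 8 * 3^5 = 1944
The first 6 terms are: [8, 24, 72, 216, 648, 1944]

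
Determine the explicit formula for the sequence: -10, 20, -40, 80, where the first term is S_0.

Check ratios: 20 / -10 = -2.0
Common ratio r = -2.
First term a = -10.
Formula: S_i = -10 * (-2)^i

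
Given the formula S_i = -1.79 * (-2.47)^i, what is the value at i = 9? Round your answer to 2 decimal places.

S_9 = -1.79 * (-2.47)^9 ≈ -1.79 * -3421.9415 ≈ 6125.28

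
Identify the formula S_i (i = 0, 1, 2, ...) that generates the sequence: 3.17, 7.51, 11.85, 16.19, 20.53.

Check differences: 7.51 - 3.17 = 4.34
11.85 - 7.51 = 4.34
Common difference d = 4.34.
First term a = 3.17.
Formula: S_i = 3.17 + 4.34*i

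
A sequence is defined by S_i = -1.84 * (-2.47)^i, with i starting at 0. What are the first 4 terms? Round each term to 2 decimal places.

This is a geometric sequence.
i=0: S_0 = -1.84 * (-2.47)^0 = -1.84
i=1: S_1 = -1.84 * (-2.47)^1 ≈ 4.54
i=2: S_2 = -1.84 * (-2.47)^2 ≈ -11.23
i=3: S_3 = -1.84 * (-2.47)^3 ≈ 27.73
The first 4 terms are: [-1.84, 4.54, -11.23, 27.73]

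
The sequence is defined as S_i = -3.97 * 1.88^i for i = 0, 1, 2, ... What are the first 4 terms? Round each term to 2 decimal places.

This is a geometric sequence.
i=0: S_0 = -3.97 * 1.88^0 = -3.97
i=1: S_1 = -3.97 * 1.88^1 ≈ -7.46
i=2: S_2 = -3.97 * 1.88^2 ≈ -14.03
i=3: S_3 = -3.97 * 1.88^3 ≈ -26.38
The first 4 terms are: [-3.97, -7.46, -14.03, -26.38]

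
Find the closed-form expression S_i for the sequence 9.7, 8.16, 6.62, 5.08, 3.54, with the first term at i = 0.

Check differences: 8.16 - 9.7 = -1.54
6.62 - 8.16 = -1.54
Common difference d = -1.54.
First term a = 9.7.
Formula: S_i = 9.70 - 1.54*i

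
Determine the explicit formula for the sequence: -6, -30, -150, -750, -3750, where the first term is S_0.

Check ratios: -30 / -6 = 5.0
Common ratio r = 5.
First term a = -6.
Formula: S_i = -6 * 5^i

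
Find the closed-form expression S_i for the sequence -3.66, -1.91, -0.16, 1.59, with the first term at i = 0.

Check differences: -1.91 - -3.66 = 1.75
-0.16 - -1.91 = 1.75
Common difference d = 1.75.
First term a = -3.66.
Formula: S_i = -3.66 + 1.75*i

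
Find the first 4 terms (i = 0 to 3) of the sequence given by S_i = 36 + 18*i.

This is an arithmetic sequence.
i=0: S_0 = 36 + 18*0 = 36
i=1: S_1 = 36 + 18*1 = 54
i=2: S_2 = 36 + 18*2 = 72
i=3: S_3 = 36 + 18*3 = 90
The first 4 terms are: [36, 54, 72, 90]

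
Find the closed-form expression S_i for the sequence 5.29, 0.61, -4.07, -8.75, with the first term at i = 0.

Check differences: 0.61 - 5.29 = -4.68
-4.07 - 0.61 = -4.68
Common difference d = -4.68.
First term a = 5.29.
Formula: S_i = 5.29 - 4.68*i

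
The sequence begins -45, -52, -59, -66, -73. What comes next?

Differences: -52 - -45 = -7
This is an arithmetic sequence with common difference d = -7.
Next term = -73 + -7 = -80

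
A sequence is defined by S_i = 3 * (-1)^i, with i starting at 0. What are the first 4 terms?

This is a geometric sequence.
i=0: S_0 = 3 * (-1)^0 = 3
i=1: S_1 = 3 * (-1)^1 = -3
i=2: S_2 = 3 * (-1)^2 = 3
i=3: S_3 = 3 * (-1)^3 = -3
The first 4 terms are: [3, -3, 3, -3]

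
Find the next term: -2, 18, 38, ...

Differences: 18 - -2 = 20
This is an arithmetic sequence with common difference d = 20.
Next term = 38 + 20 = 58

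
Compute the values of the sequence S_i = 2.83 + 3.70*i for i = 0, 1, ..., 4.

This is an arithmetic sequence.
i=0: S_0 = 2.83 + 3.7*0 = 2.83
i=1: S_1 = 2.83 + 3.7*1 = 6.53
i=2: S_2 = 2.83 + 3.7*2 = 10.23
i=3: S_3 = 2.83 + 3.7*3 = 13.93
i=4: S_4 = 2.83 + 3.7*4 = 17.63
The first 5 terms are: [2.83, 6.53, 10.23, 13.93, 17.63]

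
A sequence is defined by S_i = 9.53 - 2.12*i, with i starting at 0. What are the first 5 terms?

This is an arithmetic sequence.
i=0: S_0 = 9.53 + -2.12*0 = 9.53
i=1: S_1 = 9.53 + -2.12*1 = 7.41
i=2: S_2 = 9.53 + -2.12*2 = 5.29
i=3: S_3 = 9.53 + -2.12*3 = 3.17
i=4: S_4 = 9.53 + -2.12*4 = 1.05
The first 5 terms are: [9.53, 7.41, 5.29, 3.17, 1.05]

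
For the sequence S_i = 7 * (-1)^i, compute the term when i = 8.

S_8 = 7 * (-1)^8 = 7 * 1 = 7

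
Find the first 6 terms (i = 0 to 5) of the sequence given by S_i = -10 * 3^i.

This is a geometric sequence.
i=0: S_0 = -10 * 3^0 = -10
i=1: S_1 = -10 * 3^1 = -30
i=2: S_2 = -10 * 3^2 = -90
i=3: S_3 = -10 * 3^3 = -270
i=4: S_4 = -10 * 3^4 = -810
i=5: S_5 = -10 * 3^5 = -2430
The first 6 terms are: [-10, -30, -90, -270, -810, -2430]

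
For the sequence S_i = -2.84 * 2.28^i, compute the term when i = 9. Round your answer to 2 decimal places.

S_9 = -2.84 * 2.28^9 ≈ -2.84 * 1664.9976 ≈ -4728.59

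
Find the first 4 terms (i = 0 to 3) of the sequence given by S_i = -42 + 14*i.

This is an arithmetic sequence.
i=0: S_0 = -42 + 14*0 = -42
i=1: S_1 = -42 + 14*1 = -28
i=2: S_2 = -42 + 14*2 = -14
i=3: S_3 = -42 + 14*3 = 0
The first 4 terms are: [-42, -28, -14, 0]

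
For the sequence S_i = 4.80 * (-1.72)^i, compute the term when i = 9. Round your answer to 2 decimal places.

S_9 = 4.8 * (-1.72)^9 ≈ 4.8 * -131.7516 ≈ -632.41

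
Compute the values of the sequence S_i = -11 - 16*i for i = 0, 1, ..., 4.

This is an arithmetic sequence.
i=0: S_0 = -11 + -16*0 = -11
i=1: S_1 = -11 + -16*1 = -27
i=2: S_2 = -11 + -16*2 = -43
i=3: S_3 = -11 + -16*3 = -59
i=4: S_4 = -11 + -16*4 = -75
The first 5 terms are: [-11, -27, -43, -59, -75]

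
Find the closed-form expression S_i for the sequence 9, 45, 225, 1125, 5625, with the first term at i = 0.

Check ratios: 45 / 9 = 5.0
Common ratio r = 5.
First term a = 9.
Formula: S_i = 9 * 5^i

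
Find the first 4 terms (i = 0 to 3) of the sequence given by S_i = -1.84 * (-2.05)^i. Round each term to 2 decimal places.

This is a geometric sequence.
i=0: S_0 = -1.84 * (-2.05)^0 = -1.84
i=1: S_1 = -1.84 * (-2.05)^1 ≈ 3.77
i=2: S_2 = -1.84 * (-2.05)^2 ≈ -7.73
i=3: S_3 = -1.84 * (-2.05)^3 ≈ 15.85
The first 4 terms are: [-1.84, 3.77, -7.73, 15.85]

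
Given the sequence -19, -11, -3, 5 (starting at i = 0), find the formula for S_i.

Check differences: -11 - -19 = 8
-3 - -11 = 8
Common difference d = 8.
First term a = -19.
Formula: S_i = -19 + 8*i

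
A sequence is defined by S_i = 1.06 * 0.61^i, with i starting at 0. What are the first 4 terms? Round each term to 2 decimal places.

This is a geometric sequence.
i=0: S_0 = 1.06 * 0.61^0 = 1.06
i=1: S_1 = 1.06 * 0.61^1 ≈ 0.65
i=2: S_2 = 1.06 * 0.61^2 ≈ 0.39
i=3: S_3 = 1.06 * 0.61^3 ≈ 0.24
The first 4 terms are: [1.06, 0.65, 0.39, 0.24]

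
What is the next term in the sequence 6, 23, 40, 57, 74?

Differences: 23 - 6 = 17
This is an arithmetic sequence with common difference d = 17.
Next term = 74 + 17 = 91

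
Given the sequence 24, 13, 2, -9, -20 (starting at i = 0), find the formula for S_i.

Check differences: 13 - 24 = -11
2 - 13 = -11
Common difference d = -11.
First term a = 24.
Formula: S_i = 24 - 11*i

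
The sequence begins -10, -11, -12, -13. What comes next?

Differences: -11 - -10 = -1
This is an arithmetic sequence with common difference d = -1.
Next term = -13 + -1 = -14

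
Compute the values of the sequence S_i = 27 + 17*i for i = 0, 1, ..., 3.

This is an arithmetic sequence.
i=0: S_0 = 27 + 17*0 = 27
i=1: S_1 = 27 + 17*1 = 44
i=2: S_2 = 27 + 17*2 = 61
i=3: S_3 = 27 + 17*3 = 78
The first 4 terms are: [27, 44, 61, 78]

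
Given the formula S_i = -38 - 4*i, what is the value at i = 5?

S_5 = -38 + -4*5 = -38 + -20 = -58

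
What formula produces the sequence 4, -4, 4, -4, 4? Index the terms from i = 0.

Check ratios: -4 / 4 = -1.0
Common ratio r = -1.
First term a = 4.
Formula: S_i = 4 * (-1)^i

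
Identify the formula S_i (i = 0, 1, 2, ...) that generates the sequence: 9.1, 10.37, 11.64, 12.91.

Check differences: 10.37 - 9.1 = 1.27
11.64 - 10.37 = 1.27
Common difference d = 1.27.
First term a = 9.1.
Formula: S_i = 9.10 + 1.27*i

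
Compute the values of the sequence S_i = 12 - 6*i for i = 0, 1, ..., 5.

This is an arithmetic sequence.
i=0: S_0 = 12 + -6*0 = 12
i=1: S_1 = 12 + -6*1 = 6
i=2: S_2 = 12 + -6*2 = 0
i=3: S_3 = 12 + -6*3 = -6
i=4: S_4 = 12 + -6*4 = -12
i=5: S_5 = 12 + -6*5 = -18
The first 6 terms are: [12, 6, 0, -6, -12, -18]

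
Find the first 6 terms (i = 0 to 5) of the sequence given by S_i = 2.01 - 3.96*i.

This is an arithmetic sequence.
i=0: S_0 = 2.01 + -3.96*0 = 2.01
i=1: S_1 = 2.01 + -3.96*1 = -1.95
i=2: S_2 = 2.01 + -3.96*2 = -5.91
i=3: S_3 = 2.01 + -3.96*3 = -9.87
i=4: S_4 = 2.01 + -3.96*4 = -13.83
i=5: S_5 = 2.01 + -3.96*5 = -17.79
The first 6 terms are: [2.01, -1.95, -5.91, -9.87, -13.83, -17.79]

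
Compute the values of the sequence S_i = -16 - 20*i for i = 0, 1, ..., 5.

This is an arithmetic sequence.
i=0: S_0 = -16 + -20*0 = -16
i=1: S_1 = -16 + -20*1 = -36
i=2: S_2 = -16 + -20*2 = -56
i=3: S_3 = -16 + -20*3 = -76
i=4: S_4 = -16 + -20*4 = -96
i=5: S_5 = -16 + -20*5 = -116
The first 6 terms are: [-16, -36, -56, -76, -96, -116]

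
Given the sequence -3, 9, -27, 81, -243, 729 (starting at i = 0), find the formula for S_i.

Check ratios: 9 / -3 = -3.0
Common ratio r = -3.
First term a = -3.
Formula: S_i = -3 * (-3)^i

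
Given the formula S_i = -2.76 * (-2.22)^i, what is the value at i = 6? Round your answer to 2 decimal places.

S_6 = -2.76 * (-2.22)^6 ≈ -2.76 * 119.7065 ≈ -330.39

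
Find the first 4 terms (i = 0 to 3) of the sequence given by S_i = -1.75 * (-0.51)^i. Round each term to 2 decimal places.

This is a geometric sequence.
i=0: S_0 = -1.75 * (-0.51)^0 = -1.75
i=1: S_1 = -1.75 * (-0.51)^1 ≈ 0.89
i=2: S_2 = -1.75 * (-0.51)^2 ≈ -0.46
i=3: S_3 = -1.75 * (-0.51)^3 ≈ 0.23
The first 4 terms are: [-1.75, 0.89, -0.46, 0.23]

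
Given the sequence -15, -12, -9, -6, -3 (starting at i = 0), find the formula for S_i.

Check differences: -12 - -15 = 3
-9 - -12 = 3
Common difference d = 3.
First term a = -15.
Formula: S_i = -15 + 3*i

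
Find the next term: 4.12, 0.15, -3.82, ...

Differences: 0.15 - 4.12 = -3.97
This is an arithmetic sequence with common difference d = -3.97.
Next term = -3.82 + -3.97 = -7.79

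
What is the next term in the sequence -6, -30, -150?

Ratios: -30 / -6 = 5.0
This is a geometric sequence with common ratio r = 5.
Next term = -150 * 5 = -750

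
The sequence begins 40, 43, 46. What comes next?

Differences: 43 - 40 = 3
This is an arithmetic sequence with common difference d = 3.
Next term = 46 + 3 = 49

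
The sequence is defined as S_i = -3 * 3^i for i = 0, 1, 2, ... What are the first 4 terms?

This is a geometric sequence.
i=0: S_0 = -3 * 3^0 = -3
i=1: S_1 = -3 * 3^1 = -9
i=2: S_2 = -3 * 3^2 = -27
i=3: S_3 = -3 * 3^3 = -81
The first 4 terms are: [-3, -9, -27, -81]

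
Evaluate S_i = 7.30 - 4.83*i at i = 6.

S_6 = 7.3 + -4.83*6 = 7.3 + -28.98 = -21.68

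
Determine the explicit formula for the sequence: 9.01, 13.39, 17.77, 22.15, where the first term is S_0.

Check differences: 13.39 - 9.01 = 4.38
17.77 - 13.39 = 4.38
Common difference d = 4.38.
First term a = 9.01.
Formula: S_i = 9.01 + 4.38*i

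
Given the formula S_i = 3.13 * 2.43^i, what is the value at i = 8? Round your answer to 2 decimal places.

S_8 = 3.13 * 2.43^8 ≈ 3.13 * 1215.7665 ≈ 3805.35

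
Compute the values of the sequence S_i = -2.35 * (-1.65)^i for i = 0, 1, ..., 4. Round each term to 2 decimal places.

This is a geometric sequence.
i=0: S_0 = -2.35 * (-1.65)^0 = -2.35
i=1: S_1 = -2.35 * (-1.65)^1 ≈ 3.88
i=2: S_2 = -2.35 * (-1.65)^2 ≈ -6.4
i=3: S_3 = -2.35 * (-1.65)^3 ≈ 10.56
i=4: S_4 = -2.35 * (-1.65)^4 ≈ -17.42
The first 5 terms are: [-2.35, 3.88, -6.4, 10.56, -17.42]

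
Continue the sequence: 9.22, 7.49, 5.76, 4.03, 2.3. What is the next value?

Differences: 7.49 - 9.22 = -1.73
This is an arithmetic sequence with common difference d = -1.73.
Next term = 2.3 + -1.73 = 0.57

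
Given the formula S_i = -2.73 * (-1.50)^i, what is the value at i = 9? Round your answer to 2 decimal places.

S_9 = -2.73 * (-1.5)^9 ≈ -2.73 * -38.4434 ≈ 104.95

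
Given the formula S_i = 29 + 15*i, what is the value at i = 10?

S_10 = 29 + 15*10 = 29 + 150 = 179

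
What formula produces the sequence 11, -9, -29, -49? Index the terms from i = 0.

Check differences: -9 - 11 = -20
-29 - -9 = -20
Common difference d = -20.
First term a = 11.
Formula: S_i = 11 - 20*i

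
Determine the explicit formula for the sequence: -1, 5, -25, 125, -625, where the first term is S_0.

Check ratios: 5 / -1 = -5.0
Common ratio r = -5.
First term a = -1.
Formula: S_i = -1 * (-5)^i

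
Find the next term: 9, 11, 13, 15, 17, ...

Differences: 11 - 9 = 2
This is an arithmetic sequence with common difference d = 2.
Next term = 17 + 2 = 19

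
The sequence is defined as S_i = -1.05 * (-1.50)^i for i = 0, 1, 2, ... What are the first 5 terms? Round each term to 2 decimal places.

This is a geometric sequence.
i=0: S_0 = -1.05 * (-1.5)^0 = -1.05
i=1: S_1 = -1.05 * (-1.5)^1 ≈ 1.58
i=2: S_2 = -1.05 * (-1.5)^2 ≈ -2.36
i=3: S_3 = -1.05 * (-1.5)^3 ≈ 3.54
i=4: S_4 = -1.05 * (-1.5)^4 ≈ -5.32
The first 5 terms are: [-1.05, 1.58, -2.36, 3.54, -5.32]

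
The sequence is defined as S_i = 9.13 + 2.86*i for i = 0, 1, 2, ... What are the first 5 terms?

This is an arithmetic sequence.
i=0: S_0 = 9.13 + 2.86*0 = 9.13
i=1: S_1 = 9.13 + 2.86*1 = 11.99
i=2: S_2 = 9.13 + 2.86*2 = 14.85
i=3: S_3 = 9.13 + 2.86*3 = 17.71
i=4: S_4 = 9.13 + 2.86*4 = 20.57
The first 5 terms are: [9.13, 11.99, 14.85, 17.71, 20.57]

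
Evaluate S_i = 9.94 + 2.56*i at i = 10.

S_10 = 9.94 + 2.56*10 = 9.94 + 25.6 = 35.54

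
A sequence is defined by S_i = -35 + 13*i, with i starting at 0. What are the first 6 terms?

This is an arithmetic sequence.
i=0: S_0 = -35 + 13*0 = -35
i=1: S_1 = -35 + 13*1 = -22
i=2: S_2 = -35 + 13*2 = -9
i=3: S_3 = -35 + 13*3 = 4
i=4: S_4 = -35 + 13*4 = 17
i=5: S_5 = -35 + 13*5 = 30
The first 6 terms are: [-35, -22, -9, 4, 17, 30]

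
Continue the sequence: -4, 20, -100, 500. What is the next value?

Ratios: 20 / -4 = -5.0
This is a geometric sequence with common ratio r = -5.
Next term = 500 * -5 = -2500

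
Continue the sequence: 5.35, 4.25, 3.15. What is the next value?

Differences: 4.25 - 5.35 = -1.1
This is an arithmetic sequence with common difference d = -1.1.
Next term = 3.15 + -1.1 = 2.05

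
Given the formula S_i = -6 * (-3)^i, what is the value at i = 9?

S_9 = -6 * (-3)^9 = -6 * -19683 = 118098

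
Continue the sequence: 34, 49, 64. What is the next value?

Differences: 49 - 34 = 15
This is an arithmetic sequence with common difference d = 15.
Next term = 64 + 15 = 79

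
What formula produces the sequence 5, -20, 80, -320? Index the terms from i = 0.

Check ratios: -20 / 5 = -4.0
Common ratio r = -4.
First term a = 5.
Formula: S_i = 5 * (-4)^i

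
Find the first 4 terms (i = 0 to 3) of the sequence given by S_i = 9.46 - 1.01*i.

This is an arithmetic sequence.
i=0: S_0 = 9.46 + -1.01*0 = 9.46
i=1: S_1 = 9.46 + -1.01*1 = 8.45
i=2: S_2 = 9.46 + -1.01*2 = 7.44
i=3: S_3 = 9.46 + -1.01*3 = 6.43
The first 4 terms are: [9.46, 8.45, 7.44, 6.43]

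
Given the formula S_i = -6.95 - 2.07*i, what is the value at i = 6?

S_6 = -6.95 + -2.07*6 = -6.95 + -12.42 = -19.37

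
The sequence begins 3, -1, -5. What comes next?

Differences: -1 - 3 = -4
This is an arithmetic sequence with common difference d = -4.
Next term = -5 + -4 = -9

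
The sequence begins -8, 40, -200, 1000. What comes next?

Ratios: 40 / -8 = -5.0
This is a geometric sequence with common ratio r = -5.
Next term = 1000 * -5 = -5000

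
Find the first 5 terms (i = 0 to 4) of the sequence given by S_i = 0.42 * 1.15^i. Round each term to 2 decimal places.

This is a geometric sequence.
i=0: S_0 = 0.42 * 1.15^0 = 0.42
i=1: S_1 = 0.42 * 1.15^1 ≈ 0.48
i=2: S_2 = 0.42 * 1.15^2 ≈ 0.56
i=3: S_3 = 0.42 * 1.15^3 ≈ 0.64
i=4: S_4 = 0.42 * 1.15^4 ≈ 0.73
The first 5 terms are: [0.42, 0.48, 0.56, 0.64, 0.73]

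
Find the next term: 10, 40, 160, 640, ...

Ratios: 40 / 10 = 4.0
This is a geometric sequence with common ratio r = 4.
Next term = 640 * 4 = 2560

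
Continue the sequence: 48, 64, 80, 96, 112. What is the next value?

Differences: 64 - 48 = 16
This is an arithmetic sequence with common difference d = 16.
Next term = 112 + 16 = 128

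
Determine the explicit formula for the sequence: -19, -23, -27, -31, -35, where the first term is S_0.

Check differences: -23 - -19 = -4
-27 - -23 = -4
Common difference d = -4.
First term a = -19.
Formula: S_i = -19 - 4*i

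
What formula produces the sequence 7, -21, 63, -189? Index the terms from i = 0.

Check ratios: -21 / 7 = -3.0
Common ratio r = -3.
First term a = 7.
Formula: S_i = 7 * (-3)^i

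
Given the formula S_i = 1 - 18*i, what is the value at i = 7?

S_7 = 1 + -18*7 = 1 + -126 = -125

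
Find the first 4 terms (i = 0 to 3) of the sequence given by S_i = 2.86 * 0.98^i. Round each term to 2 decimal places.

This is a geometric sequence.
i=0: S_0 = 2.86 * 0.98^0 = 2.86
i=1: S_1 = 2.86 * 0.98^1 ≈ 2.8
i=2: S_2 = 2.86 * 0.98^2 ≈ 2.75
i=3: S_3 = 2.86 * 0.98^3 ≈ 2.69
The first 4 terms are: [2.86, 2.8, 2.75, 2.69]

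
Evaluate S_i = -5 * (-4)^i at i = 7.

S_7 = -5 * (-4)^7 = -5 * -16384 = 81920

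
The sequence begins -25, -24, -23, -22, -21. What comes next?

Differences: -24 - -25 = 1
This is an arithmetic sequence with common difference d = 1.
Next term = -21 + 1 = -20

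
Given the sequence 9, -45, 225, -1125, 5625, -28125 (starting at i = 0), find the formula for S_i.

Check ratios: -45 / 9 = -5.0
Common ratio r = -5.
First term a = 9.
Formula: S_i = 9 * (-5)^i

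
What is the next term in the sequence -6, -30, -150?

Ratios: -30 / -6 = 5.0
This is a geometric sequence with common ratio r = 5.
Next term = -150 * 5 = -750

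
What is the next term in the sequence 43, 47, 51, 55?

Differences: 47 - 43 = 4
This is an arithmetic sequence with common difference d = 4.
Next term = 55 + 4 = 59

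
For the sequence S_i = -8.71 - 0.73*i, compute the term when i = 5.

S_5 = -8.71 + -0.73*5 = -8.71 + -3.65 = -12.36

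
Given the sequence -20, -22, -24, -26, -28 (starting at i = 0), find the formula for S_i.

Check differences: -22 - -20 = -2
-24 - -22 = -2
Common difference d = -2.
First term a = -20.
Formula: S_i = -20 - 2*i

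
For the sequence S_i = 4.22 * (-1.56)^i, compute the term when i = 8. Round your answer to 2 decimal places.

S_8 = 4.22 * (-1.56)^8 ≈ 4.22 * 35.0749 ≈ 148.02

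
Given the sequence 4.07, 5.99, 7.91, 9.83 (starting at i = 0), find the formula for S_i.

Check differences: 5.99 - 4.07 = 1.92
7.91 - 5.99 = 1.92
Common difference d = 1.92.
First term a = 4.07.
Formula: S_i = 4.07 + 1.92*i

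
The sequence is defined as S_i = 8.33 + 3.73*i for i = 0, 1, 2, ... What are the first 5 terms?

This is an arithmetic sequence.
i=0: S_0 = 8.33 + 3.73*0 = 8.33
i=1: S_1 = 8.33 + 3.73*1 = 12.06
i=2: S_2 = 8.33 + 3.73*2 = 15.79
i=3: S_3 = 8.33 + 3.73*3 = 19.52
i=4: S_4 = 8.33 + 3.73*4 = 23.25
The first 5 terms are: [8.33, 12.06, 15.79, 19.52, 23.25]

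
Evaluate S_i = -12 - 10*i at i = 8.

S_8 = -12 + -10*8 = -12 + -80 = -92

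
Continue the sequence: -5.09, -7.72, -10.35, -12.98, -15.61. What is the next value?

Differences: -7.72 - -5.09 = -2.63
This is an arithmetic sequence with common difference d = -2.63.
Next term = -15.61 + -2.63 = -18.24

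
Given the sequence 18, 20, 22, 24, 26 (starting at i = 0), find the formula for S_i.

Check differences: 20 - 18 = 2
22 - 20 = 2
Common difference d = 2.
First term a = 18.
Formula: S_i = 18 + 2*i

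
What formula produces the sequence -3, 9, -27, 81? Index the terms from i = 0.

Check ratios: 9 / -3 = -3.0
Common ratio r = -3.
First term a = -3.
Formula: S_i = -3 * (-3)^i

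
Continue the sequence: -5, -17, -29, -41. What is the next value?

Differences: -17 - -5 = -12
This is an arithmetic sequence with common difference d = -12.
Next term = -41 + -12 = -53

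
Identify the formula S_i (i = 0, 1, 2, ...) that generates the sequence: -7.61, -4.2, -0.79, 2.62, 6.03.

Check differences: -4.2 - -7.61 = 3.41
-0.79 - -4.2 = 3.41
Common difference d = 3.41.
First term a = -7.61.
Formula: S_i = -7.61 + 3.41*i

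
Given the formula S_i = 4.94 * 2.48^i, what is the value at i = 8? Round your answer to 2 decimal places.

S_8 = 4.94 * 2.48^8 ≈ 4.94 * 1430.9137 ≈ 7068.71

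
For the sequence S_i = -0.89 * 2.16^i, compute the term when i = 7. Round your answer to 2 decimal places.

S_7 = -0.89 * 2.16^7 ≈ -0.89 * 219.3695 ≈ -195.24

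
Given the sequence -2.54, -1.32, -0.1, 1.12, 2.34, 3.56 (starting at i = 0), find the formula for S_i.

Check differences: -1.32 - -2.54 = 1.22
-0.1 - -1.32 = 1.22
Common difference d = 1.22.
First term a = -2.54.
Formula: S_i = -2.54 + 1.22*i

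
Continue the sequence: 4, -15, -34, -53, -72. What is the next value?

Differences: -15 - 4 = -19
This is an arithmetic sequence with common difference d = -19.
Next term = -72 + -19 = -91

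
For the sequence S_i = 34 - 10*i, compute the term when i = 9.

S_9 = 34 + -10*9 = 34 + -90 = -56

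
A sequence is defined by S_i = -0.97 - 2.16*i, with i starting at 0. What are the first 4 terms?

This is an arithmetic sequence.
i=0: S_0 = -0.97 + -2.16*0 = -0.97
i=1: S_1 = -0.97 + -2.16*1 = -3.13
i=2: S_2 = -0.97 + -2.16*2 = -5.29
i=3: S_3 = -0.97 + -2.16*3 = -7.45
The first 4 terms are: [-0.97, -3.13, -5.29, -7.45]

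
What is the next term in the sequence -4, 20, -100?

Ratios: 20 / -4 = -5.0
This is a geometric sequence with common ratio r = -5.
Next term = -100 * -5 = 500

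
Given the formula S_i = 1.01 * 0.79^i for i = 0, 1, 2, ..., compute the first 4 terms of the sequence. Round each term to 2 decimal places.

This is a geometric sequence.
i=0: S_0 = 1.01 * 0.79^0 = 1.01
i=1: S_1 = 1.01 * 0.79^1 ≈ 0.8
i=2: S_2 = 1.01 * 0.79^2 ≈ 0.63
i=3: S_3 = 1.01 * 0.79^3 ≈ 0.5
The first 4 terms are: [1.01, 0.8, 0.63, 0.5]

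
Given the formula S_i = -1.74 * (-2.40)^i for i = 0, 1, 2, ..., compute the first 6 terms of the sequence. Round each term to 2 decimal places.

This is a geometric sequence.
i=0: S_0 = -1.74 * (-2.4)^0 = -1.74
i=1: S_1 = -1.74 * (-2.4)^1 ≈ 4.18
i=2: S_2 = -1.74 * (-2.4)^2 ≈ -10.02
i=3: S_3 = -1.74 * (-2.4)^3 ≈ 24.05
i=4: S_4 = -1.74 * (-2.4)^4 ≈ -57.73
i=5: S_5 = -1.74 * (-2.4)^5 ≈ 138.55
The first 6 terms are: [-1.74, 4.18, -10.02, 24.05, -57.73, 138.55]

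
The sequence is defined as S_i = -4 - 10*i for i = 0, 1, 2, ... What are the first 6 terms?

This is an arithmetic sequence.
i=0: S_0 = -4 + -10*0 = -4
i=1: S_1 = -4 + -10*1 = -14
i=2: S_2 = -4 + -10*2 = -24
i=3: S_3 = -4 + -10*3 = -34
i=4: S_4 = -4 + -10*4 = -44
i=5: S_5 = -4 + -10*5 = -54
The first 6 terms are: [-4, -14, -24, -34, -44, -54]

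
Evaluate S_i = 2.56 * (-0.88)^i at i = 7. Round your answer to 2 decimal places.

S_7 = 2.56 * (-0.88)^7 ≈ 2.56 * -0.4087 ≈ -1.05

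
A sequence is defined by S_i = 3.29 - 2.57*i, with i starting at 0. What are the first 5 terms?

This is an arithmetic sequence.
i=0: S_0 = 3.29 + -2.57*0 = 3.29
i=1: S_1 = 3.29 + -2.57*1 = 0.72
i=2: S_2 = 3.29 + -2.57*2 = -1.85
i=3: S_3 = 3.29 + -2.57*3 = -4.42
i=4: S_4 = 3.29 + -2.57*4 = -6.99
The first 5 terms are: [3.29, 0.72, -1.85, -4.42, -6.99]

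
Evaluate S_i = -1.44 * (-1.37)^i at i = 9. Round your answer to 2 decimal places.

S_9 = -1.44 * (-1.37)^9 ≈ -1.44 * -17.0014 ≈ 24.48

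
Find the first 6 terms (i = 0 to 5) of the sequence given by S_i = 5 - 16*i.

This is an arithmetic sequence.
i=0: S_0 = 5 + -16*0 = 5
i=1: S_1 = 5 + -16*1 = -11
i=2: S_2 = 5 + -16*2 = -27
i=3: S_3 = 5 + -16*3 = -43
i=4: S_4 = 5 + -16*4 = -59
i=5: S_5 = 5 + -16*5 = -75
The first 6 terms are: [5, -11, -27, -43, -59, -75]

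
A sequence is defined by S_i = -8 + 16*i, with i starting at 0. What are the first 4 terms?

This is an arithmetic sequence.
i=0: S_0 = -8 + 16*0 = -8
i=1: S_1 = -8 + 16*1 = 8
i=2: S_2 = -8 + 16*2 = 24
i=3: S_3 = -8 + 16*3 = 40
The first 4 terms are: [-8, 8, 24, 40]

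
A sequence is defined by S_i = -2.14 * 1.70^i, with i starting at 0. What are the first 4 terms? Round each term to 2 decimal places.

This is a geometric sequence.
i=0: S_0 = -2.14 * 1.7^0 = -2.14
i=1: S_1 = -2.14 * 1.7^1 ≈ -3.64
i=2: S_2 = -2.14 * 1.7^2 ≈ -6.18
i=3: S_3 = -2.14 * 1.7^3 ≈ -10.51
The first 4 terms are: [-2.14, -3.64, -6.18, -10.51]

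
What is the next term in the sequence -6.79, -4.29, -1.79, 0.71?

Differences: -4.29 - -6.79 = 2.5
This is an arithmetic sequence with common difference d = 2.5.
Next term = 0.71 + 2.5 = 3.21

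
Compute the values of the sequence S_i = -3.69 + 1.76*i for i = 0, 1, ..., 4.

This is an arithmetic sequence.
i=0: S_0 = -3.69 + 1.76*0 = -3.69
i=1: S_1 = -3.69 + 1.76*1 = -1.93
i=2: S_2 = -3.69 + 1.76*2 = -0.17
i=3: S_3 = -3.69 + 1.76*3 = 1.59
i=4: S_4 = -3.69 + 1.76*4 = 3.35
The first 5 terms are: [-3.69, -1.93, -0.17, 1.59, 3.35]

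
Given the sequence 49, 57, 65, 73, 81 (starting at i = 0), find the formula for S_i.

Check differences: 57 - 49 = 8
65 - 57 = 8
Common difference d = 8.
First term a = 49.
Formula: S_i = 49 + 8*i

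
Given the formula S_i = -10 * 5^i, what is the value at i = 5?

S_5 = -10 * 5^5 = -10 * 3125 = -31250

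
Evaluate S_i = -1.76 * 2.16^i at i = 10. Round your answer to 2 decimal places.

S_10 = -1.76 * 2.16^10 ≈ -1.76 * 2210.7392 ≈ -3890.9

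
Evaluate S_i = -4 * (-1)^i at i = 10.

S_10 = -4 * (-1)^10 = -4 * 1 = -4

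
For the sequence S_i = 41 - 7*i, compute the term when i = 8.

S_8 = 41 + -7*8 = 41 + -56 = -15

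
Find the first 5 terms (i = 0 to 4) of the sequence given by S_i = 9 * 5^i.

This is a geometric sequence.
i=0: S_0 = 9 * 5^0 = 9
i=1: S_1 = 9 * 5^1 = 45
i=2: S_2 = 9 * 5^2 = 225
i=3: S_3 = 9 * 5^3 = 1125
i=4: S_4 = 9 * 5^4 = 5625
The first 5 terms are: [9, 45, 225, 1125, 5625]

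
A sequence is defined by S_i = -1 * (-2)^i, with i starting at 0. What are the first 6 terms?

This is a geometric sequence.
i=0: S_0 = -1 * (-2)^0 = -1
i=1: S_1 = -1 * (-2)^1 = 2
i=2: S_2 = -1 * (-2)^2 = -4
i=3: S_3 = -1 * (-2)^3 = 8
i=4: S_4 = -1 * (-2)^4 = -16
i=5: S_5 = -1 * (-2)^5 = 32
The first 6 terms are: [-1, 2, -4, 8, -16, 32]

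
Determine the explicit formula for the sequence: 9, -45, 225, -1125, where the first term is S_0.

Check ratios: -45 / 9 = -5.0
Common ratio r = -5.
First term a = 9.
Formula: S_i = 9 * (-5)^i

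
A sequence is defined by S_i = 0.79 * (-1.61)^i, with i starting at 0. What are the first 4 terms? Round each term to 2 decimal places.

This is a geometric sequence.
i=0: S_0 = 0.79 * (-1.61)^0 = 0.79
i=1: S_1 = 0.79 * (-1.61)^1 ≈ -1.27
i=2: S_2 = 0.79 * (-1.61)^2 ≈ 2.05
i=3: S_3 = 0.79 * (-1.61)^3 ≈ -3.3
The first 4 terms are: [0.79, -1.27, 2.05, -3.3]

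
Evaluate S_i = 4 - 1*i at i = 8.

S_8 = 4 + -1*8 = 4 + -8 = -4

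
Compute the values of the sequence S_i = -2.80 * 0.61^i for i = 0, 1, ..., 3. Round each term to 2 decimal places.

This is a geometric sequence.
i=0: S_0 = -2.8 * 0.61^0 = -2.8
i=1: S_1 = -2.8 * 0.61^1 ≈ -1.71
i=2: S_2 = -2.8 * 0.61^2 ≈ -1.04
i=3: S_3 = -2.8 * 0.61^3 ≈ -0.64
The first 4 terms are: [-2.8, -1.71, -1.04, -0.64]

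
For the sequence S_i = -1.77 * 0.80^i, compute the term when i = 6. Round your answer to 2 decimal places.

S_6 = -1.77 * 0.8^6 ≈ -1.77 * 0.2621 ≈ -0.46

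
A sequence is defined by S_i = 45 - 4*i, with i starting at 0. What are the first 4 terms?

This is an arithmetic sequence.
i=0: S_0 = 45 + -4*0 = 45
i=1: S_1 = 45 + -4*1 = 41
i=2: S_2 = 45 + -4*2 = 37
i=3: S_3 = 45 + -4*3 = 33
The first 4 terms are: [45, 41, 37, 33]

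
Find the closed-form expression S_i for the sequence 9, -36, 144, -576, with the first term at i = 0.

Check ratios: -36 / 9 = -4.0
Common ratio r = -4.
First term a = 9.
Formula: S_i = 9 * (-4)^i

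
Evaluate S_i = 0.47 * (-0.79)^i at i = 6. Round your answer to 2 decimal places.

S_6 = 0.47 * (-0.79)^6 ≈ 0.47 * 0.2431 ≈ 0.11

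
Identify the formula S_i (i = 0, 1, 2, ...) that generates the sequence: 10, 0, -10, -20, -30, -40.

Check differences: 0 - 10 = -10
-10 - 0 = -10
Common difference d = -10.
First term a = 10.
Formula: S_i = 10 - 10*i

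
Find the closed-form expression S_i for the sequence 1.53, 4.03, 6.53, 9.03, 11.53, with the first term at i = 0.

Check differences: 4.03 - 1.53 = 2.5
6.53 - 4.03 = 2.5
Common difference d = 2.5.
First term a = 1.53.
Formula: S_i = 1.53 + 2.50*i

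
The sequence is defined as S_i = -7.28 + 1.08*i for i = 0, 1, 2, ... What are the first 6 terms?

This is an arithmetic sequence.
i=0: S_0 = -7.28 + 1.08*0 = -7.28
i=1: S_1 = -7.28 + 1.08*1 = -6.2
i=2: S_2 = -7.28 + 1.08*2 = -5.12
i=3: S_3 = -7.28 + 1.08*3 = -4.04
i=4: S_4 = -7.28 + 1.08*4 = -2.96
i=5: S_5 = -7.28 + 1.08*5 = -1.88
The first 6 terms are: [-7.28, -6.2, -5.12, -4.04, -2.96, -1.88]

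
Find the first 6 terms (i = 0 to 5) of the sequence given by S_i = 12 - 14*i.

This is an arithmetic sequence.
i=0: S_0 = 12 + -14*0 = 12
i=1: S_1 = 12 + -14*1 = -2
i=2: S_2 = 12 + -14*2 = -16
i=3: S_3 = 12 + -14*3 = -30
i=4: S_4 = 12 + -14*4 = -44
i=5: S_5 = 12 + -14*5 = -58
The first 6 terms are: [12, -2, -16, -30, -44, -58]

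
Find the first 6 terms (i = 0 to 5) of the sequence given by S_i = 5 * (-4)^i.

This is a geometric sequence.
i=0: S_0 = 5 * (-4)^0 = 5
i=1: S_1 = 5 * (-4)^1 = -20
i=2: S_2 = 5 * (-4)^2 = 80
i=3: S_3 = 5 * (-4)^3 = -320
i=4: S_4 = 5 * (-4)^4 = 1280
i=5: S_5 = 5 * (-4)^5 = -5120
The first 6 terms are: [5, -20, 80, -320, 1280, -5120]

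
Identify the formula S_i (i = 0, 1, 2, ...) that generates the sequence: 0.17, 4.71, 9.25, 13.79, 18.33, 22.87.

Check differences: 4.71 - 0.17 = 4.54
9.25 - 4.71 = 4.54
Common difference d = 4.54.
First term a = 0.17.
Formula: S_i = 0.17 + 4.54*i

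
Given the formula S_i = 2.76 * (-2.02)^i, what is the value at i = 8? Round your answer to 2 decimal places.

S_8 = 2.76 * (-2.02)^8 ≈ 2.76 * 277.2113 ≈ 765.1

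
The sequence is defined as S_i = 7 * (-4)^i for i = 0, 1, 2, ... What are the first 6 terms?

This is a geometric sequence.
i=0: S_0 = 7 * (-4)^0 = 7
i=1: S_1 = 7 * (-4)^1 = -28
i=2: S_2 = 7 * (-4)^2 = 112
i=3: S_3 = 7 * (-4)^3 = -448
i=4: S_4 = 7 * (-4)^4 = 1792
i=5: S_5 = 7 * (-4)^5 = -7168
The first 6 terms are: [7, -28, 112, -448, 1792, -7168]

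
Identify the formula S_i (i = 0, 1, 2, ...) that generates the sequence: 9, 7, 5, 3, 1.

Check differences: 7 - 9 = -2
5 - 7 = -2
Common difference d = -2.
First term a = 9.
Formula: S_i = 9 - 2*i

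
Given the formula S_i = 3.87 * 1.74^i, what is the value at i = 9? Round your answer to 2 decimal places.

S_9 = 3.87 * 1.74^9 ≈ 3.87 * 146.1986 ≈ 565.79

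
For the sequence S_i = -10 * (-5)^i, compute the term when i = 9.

S_9 = -10 * (-5)^9 = -10 * -1953125 = 19531250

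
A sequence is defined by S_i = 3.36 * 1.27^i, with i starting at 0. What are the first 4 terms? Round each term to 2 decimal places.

This is a geometric sequence.
i=0: S_0 = 3.36 * 1.27^0 = 3.36
i=1: S_1 = 3.36 * 1.27^1 ≈ 4.27
i=2: S_2 = 3.36 * 1.27^2 ≈ 5.42
i=3: S_3 = 3.36 * 1.27^3 ≈ 6.88
The first 4 terms are: [3.36, 4.27, 5.42, 6.88]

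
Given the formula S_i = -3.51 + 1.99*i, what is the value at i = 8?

S_8 = -3.51 + 1.99*8 = -3.51 + 15.92 = 12.41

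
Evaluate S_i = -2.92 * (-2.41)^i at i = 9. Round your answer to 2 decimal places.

S_9 = -2.92 * (-2.41)^9 ≈ -2.92 * -2742.5426 ≈ 8008.22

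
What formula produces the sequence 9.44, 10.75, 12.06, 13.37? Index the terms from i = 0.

Check differences: 10.75 - 9.44 = 1.31
12.06 - 10.75 = 1.31
Common difference d = 1.31.
First term a = 9.44.
Formula: S_i = 9.44 + 1.31*i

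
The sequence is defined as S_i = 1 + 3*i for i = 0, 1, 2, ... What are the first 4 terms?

This is an arithmetic sequence.
i=0: S_0 = 1 + 3*0 = 1
i=1: S_1 = 1 + 3*1 = 4
i=2: S_2 = 1 + 3*2 = 7
i=3: S_3 = 1 + 3*3 = 10
The first 4 terms are: [1, 4, 7, 10]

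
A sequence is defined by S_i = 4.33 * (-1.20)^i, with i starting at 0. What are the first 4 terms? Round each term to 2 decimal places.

This is a geometric sequence.
i=0: S_0 = 4.33 * (-1.2)^0 = 4.33
i=1: S_1 = 4.33 * (-1.2)^1 ≈ -5.2
i=2: S_2 = 4.33 * (-1.2)^2 ≈ 6.24
i=3: S_3 = 4.33 * (-1.2)^3 ≈ -7.48
The first 4 terms are: [4.33, -5.2, 6.24, -7.48]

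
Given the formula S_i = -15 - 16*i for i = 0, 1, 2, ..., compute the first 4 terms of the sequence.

This is an arithmetic sequence.
i=0: S_0 = -15 + -16*0 = -15
i=1: S_1 = -15 + -16*1 = -31
i=2: S_2 = -15 + -16*2 = -47
i=3: S_3 = -15 + -16*3 = -63
The first 4 terms are: [-15, -31, -47, -63]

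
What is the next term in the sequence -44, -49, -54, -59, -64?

Differences: -49 - -44 = -5
This is an arithmetic sequence with common difference d = -5.
Next term = -64 + -5 = -69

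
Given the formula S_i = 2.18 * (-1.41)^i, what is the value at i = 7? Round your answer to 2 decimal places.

S_7 = 2.18 * (-1.41)^7 ≈ 2.18 * -11.0798 ≈ -24.15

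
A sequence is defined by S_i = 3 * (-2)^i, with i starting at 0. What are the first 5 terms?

This is a geometric sequence.
i=0: S_0 = 3 * (-2)^0 = 3
i=1: S_1 = 3 * (-2)^1 = -6
i=2: S_2 = 3 * (-2)^2 = 12
i=3: S_3 = 3 * (-2)^3 = -24
i=4: S_4 = 3 * (-2)^4 = 48
The first 5 terms are: [3, -6, 12, -24, 48]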